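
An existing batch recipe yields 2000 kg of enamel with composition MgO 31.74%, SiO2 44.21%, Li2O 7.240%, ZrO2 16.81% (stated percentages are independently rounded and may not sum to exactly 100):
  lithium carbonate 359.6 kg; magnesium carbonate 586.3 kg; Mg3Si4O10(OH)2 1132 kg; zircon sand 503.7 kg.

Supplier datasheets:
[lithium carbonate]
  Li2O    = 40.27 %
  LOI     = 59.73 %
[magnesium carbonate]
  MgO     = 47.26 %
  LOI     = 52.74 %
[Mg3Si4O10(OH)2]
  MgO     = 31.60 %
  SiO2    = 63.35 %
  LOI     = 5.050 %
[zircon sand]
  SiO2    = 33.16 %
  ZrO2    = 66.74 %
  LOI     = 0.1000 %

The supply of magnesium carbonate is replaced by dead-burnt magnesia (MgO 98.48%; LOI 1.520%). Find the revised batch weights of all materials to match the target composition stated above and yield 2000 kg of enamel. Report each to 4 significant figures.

Revised batch per 2000 kg enamel:
  lithium carbonate: 359.6 kg
  dead-burnt magnesia: 281.3 kg
  Mg3Si4O10(OH)2: 1132 kg
  zircon sand: 503.7 kg
Total batch = 2277 kg; LOI loss = 276.7 kg

In-progress results appear (rounded to four significant digits) at each printed step — the whole derivation runs at full float precision from first step to last. Every reported number is rounded only once; all derived quantities, including the yield, ignition loss, totals, glass mass, the four compositions, are carried from the batch weights for 2000 kg of glass in exact precision, exactly as shown in problem or answer.
Target oxide masses per 2000 kg enamel:
  MgO: 31.74% × 2000 = 634.8 kg
  SiO2: 44.21% × 2000 = 884.2 kg
  Li2O: 7.240% × 2000 = 144.8 kg
  ZrO2: 16.81% × 2000 = 336.2 kg
Oxide-by-oxide audit from the weights as reported, relative to the basis at hand (sums match the target masses within answer rounding):
  MgO: 281.3·0.9848 + 1132·0.3160 = 634.7 kg (target 634.8 kg)
  SiO2: 1132·0.6335 + 503.7·0.3316 = 884.1 kg (target 884.2 kg)
  Li2O: 359.6·0.4027 = 144.8 kg (target 144.8 kg)
  ZrO2: 503.7·0.6674 = 336.2 kg (target 336.2 kg)
Glass-mass bookkeeping: batch Σ − ignition loss = 2000 kg (the targets, summed, come to 2000 kg; the stated basis being 2000 kg — rounding explains the deltas).
Total batch = Σ batch = 2277 kg; ignition loss, Σ(batch × LOI) = 276.7 kg; yield = glass ÷ total batch = 87.84%.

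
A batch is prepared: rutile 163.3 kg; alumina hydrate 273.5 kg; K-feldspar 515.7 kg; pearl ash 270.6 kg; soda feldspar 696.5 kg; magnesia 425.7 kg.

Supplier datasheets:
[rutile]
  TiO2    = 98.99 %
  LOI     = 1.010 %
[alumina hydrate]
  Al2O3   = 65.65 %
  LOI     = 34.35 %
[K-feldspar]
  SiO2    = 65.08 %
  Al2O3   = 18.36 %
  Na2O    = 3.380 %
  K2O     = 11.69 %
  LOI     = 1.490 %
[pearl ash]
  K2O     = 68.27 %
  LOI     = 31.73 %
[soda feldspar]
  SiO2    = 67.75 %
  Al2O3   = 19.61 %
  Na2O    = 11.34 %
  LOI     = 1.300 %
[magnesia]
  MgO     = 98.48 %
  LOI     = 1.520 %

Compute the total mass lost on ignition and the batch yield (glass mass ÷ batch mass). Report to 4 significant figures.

LOI loss = 204.7 kg; glass = 2141 kg; yield = 91.27%

The whole derivation keeps full float precision at all times. The intermediate values are shown, with 4-significant-digit rounding, on the page. Exactly one rounding goes into each reported value. The derived quantities, including the yield, LOI, the six compositions, the totals, net glass mass, are re-derived using the weight values per 2141 kg of glass in exact precision exactly as printed in question or answer.
Loss on ignition, line by line:
  rutile: 163.3 × 0.01010 = 1.649 kg
  alumina hydrate: 273.5 × 0.3435 = 93.95 kg
  K-feldspar: 515.7 × 0.01490 = 7.684 kg
  pearl ash: 270.6 × 0.3173 = 85.86 kg
  soda feldspar: 696.5 × 0.01300 = 9.054 kg
  magnesia: 425.7 × 0.01520 = 6.471 kg
Total LOI = 204.7 kg
Glass = batch − LOI = 2345 − 204.7 = 2141 kg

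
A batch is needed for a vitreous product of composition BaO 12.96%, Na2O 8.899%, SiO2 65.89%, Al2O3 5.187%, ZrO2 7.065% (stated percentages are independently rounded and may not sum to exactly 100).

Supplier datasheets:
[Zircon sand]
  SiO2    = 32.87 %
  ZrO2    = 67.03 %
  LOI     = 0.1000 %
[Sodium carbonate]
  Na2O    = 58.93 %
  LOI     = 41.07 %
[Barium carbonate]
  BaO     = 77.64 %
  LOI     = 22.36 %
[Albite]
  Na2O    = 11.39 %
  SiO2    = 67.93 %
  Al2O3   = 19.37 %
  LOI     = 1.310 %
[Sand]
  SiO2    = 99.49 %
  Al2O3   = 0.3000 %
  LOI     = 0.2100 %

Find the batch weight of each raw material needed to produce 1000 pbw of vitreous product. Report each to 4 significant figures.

The working math maintains full float precision in all steps. Mid-chain values are rounded to four significant digits wherever printed. Exactly one rounding lands on every reported result — all derived quantities (LOI, the yield, net glass mass, the totals, five oxide percentages) are recomputed in exact precision using the weight values on 1000 pbw of glass, as set out in question or answer.
Oxide-by-oxide targets in 1000 pbw vitreous product:
  BaO: 12.96% × 1000 = 129.6 pbw
  Na2O: 8.899% × 1000 = 88.99 pbw
  SiO2: 65.89% × 1000 = 658.9 pbw
  Al2O3: 5.187% × 1000 = 51.87 pbw
  ZrO2: 7.065% × 1000 = 70.65 pbw
Sums-versus-targets review from the weights as reported, for the quoted basis mass (every target is met by its sum up to rounding of the answer):
  BaO: 166.9·0.7764 = 129.6 pbw (target 129.6 pbw)
  Na2O: 100.6·0.5893 + 260.8·0.1139 = 88.99 pbw (target 88.99 pbw)
  SiO2: 105.4·0.3287 + 260.8·0.6793 + 449.4·0.9949 = 658.9 pbw (target 658.9 pbw)
  Al2O3: 260.8·0.1937 + 449.4·0.003000 = 51.87 pbw (target 51.87 pbw)
  ZrO2: 105.4·0.6703 = 70.65 pbw (target 70.65 pbw)
Glass-mass bookkeeping: net batch after ignition = 1000 pbw (summing oxide targets gives 1000 pbw; with the basis standing at 1000 pbw — differing by rounding only).
Total batch = Σ batch = 1083 pbw; ignition loss, Σ(batch × LOI) = 83.10 pbw; as yield: glass ÷ batch → 92.33%.

Batch per 1000 pbw vitreous product:
  Zircon sand: 105.4 pbw
  Sodium carbonate: 100.6 pbw
  Barium carbonate: 166.9 pbw
  Albite: 260.8 pbw
  Sand: 449.4 pbw
Total batch = 1083 pbw; LOI loss = 83.10 pbw; yield = 92.33%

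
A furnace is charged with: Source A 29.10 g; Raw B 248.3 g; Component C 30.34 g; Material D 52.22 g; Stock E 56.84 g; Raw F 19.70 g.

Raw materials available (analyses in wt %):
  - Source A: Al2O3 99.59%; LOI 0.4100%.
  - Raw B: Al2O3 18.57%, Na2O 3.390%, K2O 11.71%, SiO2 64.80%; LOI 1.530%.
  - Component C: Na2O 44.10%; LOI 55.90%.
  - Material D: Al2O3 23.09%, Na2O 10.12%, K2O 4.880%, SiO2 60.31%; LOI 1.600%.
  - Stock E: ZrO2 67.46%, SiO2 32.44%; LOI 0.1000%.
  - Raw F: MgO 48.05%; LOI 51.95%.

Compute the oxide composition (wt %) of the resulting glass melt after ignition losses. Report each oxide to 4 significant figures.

Glass mass = 404.5 g (batch 436.5 − LOI 32.00).
Composition: Al2O3 21.54%, MgO 2.340%, Na2O 6.695%, ZrO2 9.480%, K2O 7.818%, SiO2 52.12%

Full float precision is carried through the solve; working values are rounded to four significant digits when quoted — exactly one rounding is applied to every reported result; derived quantities (six oxide percentages, glass mass, yield, ignition loss, the totals) are re-derived in full float precision from the batch weights on 404.5 g of glass, as set out in either problem or answer.
Mass of each oxide from the mix:
  Al2O3: 29.10·0.9959 + 248.3·0.1857 + 52.22·0.2309 = 87.15 g
  MgO: 19.70·0.4805 = 9.466 g
  Na2O: 248.3·0.03390 + 30.34·0.4410 + 52.22·0.1012 = 27.08 g
  ZrO2: 56.84·0.6746 = 38.34 g
  K2O: 248.3·0.1171 + 52.22·0.04880 = 31.62 g
  SiO2: 248.3·0.6480 + 52.22·0.6031 + 56.84·0.3244 = 210.8 g
LOI: 29.10·0.004100 + 248.3·0.01530 + 30.34·0.5590 + 52.22·0.01600 + 56.84·0.001000 + 19.70·0.5195 = 32.00 g
Glass = total batch minus LOI = 436.5 − 32.00 = 404.5 g (= the summed oxide contributions)
oxide / glass × 100 gives the wt %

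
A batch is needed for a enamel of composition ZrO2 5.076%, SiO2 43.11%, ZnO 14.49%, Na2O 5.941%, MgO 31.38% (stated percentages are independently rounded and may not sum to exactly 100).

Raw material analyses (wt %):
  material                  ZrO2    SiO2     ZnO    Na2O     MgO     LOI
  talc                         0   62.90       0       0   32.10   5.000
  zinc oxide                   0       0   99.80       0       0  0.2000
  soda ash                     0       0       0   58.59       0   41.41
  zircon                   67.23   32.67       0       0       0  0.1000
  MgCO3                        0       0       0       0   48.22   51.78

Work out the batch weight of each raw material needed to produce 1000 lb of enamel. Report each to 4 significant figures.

Batch per 1000 lb enamel:
  talc: 646.2 lb
  zinc oxide: 145.2 lb
  soda ash: 101.4 lb
  zircon: 75.50 lb
  MgCO3: 220.6 lb
Total batch = 1189 lb; LOI loss = 188.9 lb; yield = 84.11%

Mid-chain values appear rounded to four significant digits in the working. Each numeric step maintains exact precision all the way through; exactly one rounding is applied to every reported figure. Derived quantities, including ignition loss, glass mass, five oxide percentages, the yield, totals, are recomputed from the batch weights for 1000 lb of glass in full float precision, as written in problem or answer.
Oxide-by-oxide targets in 1000 lb enamel:
  ZrO2: 5.076% × 1000 = 50.76 lb
  SiO2: 43.11% × 1000 = 431.1 lb
  ZnO: 14.49% × 1000 = 144.9 lb
  Na2O: 5.941% × 1000 = 59.41 lb
  MgO: 31.38% × 1000 = 313.8 lb
Mass-balance tally per oxide with the batch weights as given, versus the basis set out (every target is met by its sum net of answer rounding effects):
  ZrO2: 75.50·0.6723 = 50.76 lb (target 50.76 lb)
  SiO2: 646.2·0.6290 + 75.50·0.3267 = 431.1 lb (target 431.1 lb)
  ZnO: 145.2·0.9980 = 144.9 lb (target 144.9 lb)
  Na2O: 101.4·0.5859 = 59.41 lb (target 59.41 lb)
  MgO: 646.2·0.3210 + 220.6·0.4822 = 313.8 lb (target 313.8 lb)
Auditing the glass mass value: batch Σ − ignition loss = 1000 lb (the targets, summed, come to 1000 lb; with the basis standing at 1000 lb — a pure rounding effect).
Whole-batch sum: Σ batch = 1189 lb; LOI removed, Σ of batch·LOI: 188.9 lb; yield: glass divided by total = 84.11%.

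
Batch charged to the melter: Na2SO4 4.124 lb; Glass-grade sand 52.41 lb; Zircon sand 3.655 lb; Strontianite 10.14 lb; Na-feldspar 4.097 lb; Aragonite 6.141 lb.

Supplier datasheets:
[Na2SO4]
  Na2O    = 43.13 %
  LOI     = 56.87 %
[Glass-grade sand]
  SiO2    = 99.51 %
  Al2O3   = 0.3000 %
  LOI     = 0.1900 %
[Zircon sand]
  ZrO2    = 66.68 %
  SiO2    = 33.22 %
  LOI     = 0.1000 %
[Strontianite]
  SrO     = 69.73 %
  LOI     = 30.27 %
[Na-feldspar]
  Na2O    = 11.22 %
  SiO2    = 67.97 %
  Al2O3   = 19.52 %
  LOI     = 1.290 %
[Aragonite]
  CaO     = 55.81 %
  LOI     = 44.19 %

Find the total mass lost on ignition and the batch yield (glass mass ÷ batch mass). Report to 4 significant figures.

In-progress results appear, with 4-significant-digit rounding, at each printed step. Every computation holds full float precision at every stage — a single rounding finalizes each reported number — derived quantities (ignition loss, yield, the totals, the six compositions, glass mass) are carried in full float precision from the batch weights on 72.28 lb of glass, as set out in question or answer.
Per-material ignition loss:
  Na2SO4: 4.124 × 0.5687 = 2.345 lb
  Glass-grade sand: 52.41 × 0.001900 = 0.09958 lb
  Zircon sand: 3.655 × 0.001000 = 0.003655 lb
  Strontianite: 10.14 × 0.3027 = 3.069 lb
  Na-feldspar: 4.097 × 0.01290 = 0.05285 lb
  Aragonite: 6.141 × 0.4419 = 2.714 lb
Total LOI = 8.284 lb
Glass = batch − LOI = 80.57 − 8.284 = 72.28 lb

LOI loss = 8.284 lb; glass = 72.28 lb; yield = 89.72%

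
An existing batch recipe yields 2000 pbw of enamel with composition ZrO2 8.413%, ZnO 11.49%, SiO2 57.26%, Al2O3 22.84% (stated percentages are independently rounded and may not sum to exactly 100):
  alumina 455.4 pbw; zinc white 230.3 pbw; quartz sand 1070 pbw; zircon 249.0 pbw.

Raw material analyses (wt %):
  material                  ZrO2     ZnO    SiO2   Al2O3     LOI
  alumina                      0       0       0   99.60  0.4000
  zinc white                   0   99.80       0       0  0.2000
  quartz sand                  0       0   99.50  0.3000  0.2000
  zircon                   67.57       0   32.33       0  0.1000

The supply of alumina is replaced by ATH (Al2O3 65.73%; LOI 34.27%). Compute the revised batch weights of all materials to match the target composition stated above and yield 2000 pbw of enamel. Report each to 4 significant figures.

Revised batch per 2000 pbw enamel:
  ATH: 690.1 pbw
  zinc white: 230.3 pbw
  quartz sand: 1070 pbw
  zircon: 249.0 pbw
Total batch = 2239 pbw; LOI loss = 239.3 pbw

All internal work maintains full precision at all times; intermediates are displayed (rounded to four significant digits) within the worked lines; every reported figure is rounded a single time; derived quantities (LOI, the yield, net glass mass, the totals, the four compositions) are carried starting from the weights on 2000 pbw of glass in full precision, precisely as stated by question or answer.
Per-oxide target masses for 2000 pbw enamel:
  ZrO2: 8.413% × 2000 = 168.3 pbw
  ZnO: 11.49% × 2000 = 229.8 pbw
  SiO2: 57.26% × 2000 = 1145 pbw
  Al2O3: 22.84% × 2000 = 456.8 pbw
Mass-balance tally per oxide with the batch weights as given, at the basis given (summed amounts equal target values up to rounding of the answer):
  ZrO2: 249.0·0.6757 = 168.2 pbw (target 168.3 pbw)
  ZnO: 230.3·0.9980 = 229.8 pbw (target 229.8 pbw)
  SiO2: 1070·0.9950 + 249.0·0.3233 = 1145 pbw (target 1145 pbw)
  Al2O3: 690.1·0.6573 + 1070·0.003000 = 456.8 pbw (target 456.8 pbw)
Glass mass check: batch total minus LOI = 2000 pbw (the targets, summed, come to 2000 pbw; basis as stated: 2000 pbw — deltas are rounding alone).
Batch total: Σ batch = 2239 pbw; Σ batch·LOI gives LOI loss = 239.3 pbw; yield, glass over the total, = 89.31%.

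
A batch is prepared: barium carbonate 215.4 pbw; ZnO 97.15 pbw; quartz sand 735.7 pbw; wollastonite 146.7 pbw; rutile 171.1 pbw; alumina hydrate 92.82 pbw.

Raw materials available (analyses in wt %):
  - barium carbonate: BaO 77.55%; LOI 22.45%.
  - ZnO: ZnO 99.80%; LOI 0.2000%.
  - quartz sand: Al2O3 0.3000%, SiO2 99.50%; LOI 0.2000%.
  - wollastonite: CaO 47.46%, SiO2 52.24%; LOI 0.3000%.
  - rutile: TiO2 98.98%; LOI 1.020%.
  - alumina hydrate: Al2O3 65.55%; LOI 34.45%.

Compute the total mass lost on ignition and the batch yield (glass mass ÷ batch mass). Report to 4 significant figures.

LOI loss = 84.18 pbw; glass = 1375 pbw; yield = 94.23%

The whole derivation holds exact precision at every stage; mid-chain values are displayed with 4-significant-digit rounding across the worked steps — exactly one rounding goes into each reported figure — the derived quantities are computed in full float precision (net glass mass, ignition loss, the six compositions, the totals, yield) from the batch weights on 1375 pbw of glass, as they appear in the problem or the answer.
Loss on ignition, line by line:
  barium carbonate: 215.4 × 0.2245 = 48.36 pbw
  ZnO: 97.15 × 0.002000 = 0.1943 pbw
  quartz sand: 735.7 × 0.002000 = 1.471 pbw
  wollastonite: 146.7 × 0.003000 = 0.4401 pbw
  rutile: 171.1 × 0.01020 = 1.745 pbw
  alumina hydrate: 92.82 × 0.3445 = 31.98 pbw
Total LOI = 84.18 pbw
Glass = batch − LOI = 1459 − 84.18 = 1375 pbw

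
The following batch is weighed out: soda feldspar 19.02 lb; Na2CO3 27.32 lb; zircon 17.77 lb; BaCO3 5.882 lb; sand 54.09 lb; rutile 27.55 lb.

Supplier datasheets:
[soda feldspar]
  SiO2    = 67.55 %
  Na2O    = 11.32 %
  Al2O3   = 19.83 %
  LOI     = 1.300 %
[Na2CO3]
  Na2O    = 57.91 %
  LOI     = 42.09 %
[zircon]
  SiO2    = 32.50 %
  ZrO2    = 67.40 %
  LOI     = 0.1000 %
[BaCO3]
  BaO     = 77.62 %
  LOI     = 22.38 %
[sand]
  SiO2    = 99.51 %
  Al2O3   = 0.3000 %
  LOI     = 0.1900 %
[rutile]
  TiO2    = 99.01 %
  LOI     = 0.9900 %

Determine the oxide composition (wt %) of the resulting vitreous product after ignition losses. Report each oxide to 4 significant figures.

Glass mass = 138.2 lb (batch 151.6 − LOI 13.46).
Composition: SiO2 52.43%, Na2O 13.01%, ZrO2 8.668%, BaO 3.304%, Al2O3 2.847%, TiO2 19.74%

All arithmetic runs at full float precision end to end — intermediates appear with 4-significant-figure rounding when written out; every reported value takes a single rounding; derived quantities are recomputed in full float precision (totals, yield, six oxide percentages, glass mass, ignition loss) using the weight values on 138.2 lb of glass exactly as shown in problem or answer.
What the batch supplies per oxide:
  SiO2: 19.02·0.6755 + 17.77·0.3250 + 54.09·0.9951 = 72.45 lb
  Na2O: 19.02·0.1132 + 27.32·0.5791 = 17.97 lb
  ZrO2: 17.77·0.6740 = 11.98 lb
  BaO: 5.882·0.7762 = 4.566 lb
  Al2O3: 19.02·0.1983 + 54.09·0.003000 = 3.934 lb
  TiO2: 27.55·0.9901 = 27.28 lb
LOI: 19.02·0.01300 + 27.32·0.4209 + 17.77·0.001000 + 5.882·0.2238 + 54.09·0.001900 + 27.55·0.009900 = 13.46 lb
batch − LOI leaves glass = 151.6 − 13.46 = 138.2 lb (equal to the oxide-mass sum)
wt % = 100 × oxide mass / glass mass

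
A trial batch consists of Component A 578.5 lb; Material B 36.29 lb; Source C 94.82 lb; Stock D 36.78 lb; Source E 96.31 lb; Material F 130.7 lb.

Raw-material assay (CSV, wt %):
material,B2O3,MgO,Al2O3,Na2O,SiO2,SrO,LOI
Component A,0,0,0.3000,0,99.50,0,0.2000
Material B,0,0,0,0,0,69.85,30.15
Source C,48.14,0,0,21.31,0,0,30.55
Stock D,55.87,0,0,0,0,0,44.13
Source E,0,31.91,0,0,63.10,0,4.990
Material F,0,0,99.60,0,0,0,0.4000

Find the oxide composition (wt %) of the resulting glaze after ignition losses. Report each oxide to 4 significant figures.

The intermediate values are displayed rounded to four significant digits — each numeric step keeps full float precision at each step. Every reported figure sees exactly one rounding; the derived quantities (the yield, the totals, LOI, glass mass, the six compositions) are carried in full float precision starting from the weights per 910.8 lb of glass as written in question or answer.
Per-oxide mass from batch:
  B2O3: 94.82·0.4814 + 36.78·0.5587 = 66.20 lb
  MgO: 96.31·0.3191 = 30.73 lb
  Al2O3: 578.5·0.003000 + 130.7·0.9960 = 131.9 lb
  Na2O: 94.82·0.2131 = 20.21 lb
  SiO2: 578.5·0.9950 + 96.31·0.6310 = 636.4 lb
  SrO: 36.29·0.6985 = 25.35 lb
LOI: 578.5·0.002000 + 36.29·0.3015 + 94.82·0.3055 + 36.78·0.4413 + 96.31·0.04990 + 130.7·0.004000 = 62.63 lb
Glass mass = batch − LOI = 973.4 − 62.63 = 910.8 lb (= Σ oxide masses)
oxide / glass × 100 gives the wt %

Glass mass = 910.8 lb (batch 973.4 − LOI 62.63).
Composition: B2O3 7.268%, MgO 3.374%, Al2O3 14.48%, Na2O 2.219%, SiO2 69.87%, SrO 2.783%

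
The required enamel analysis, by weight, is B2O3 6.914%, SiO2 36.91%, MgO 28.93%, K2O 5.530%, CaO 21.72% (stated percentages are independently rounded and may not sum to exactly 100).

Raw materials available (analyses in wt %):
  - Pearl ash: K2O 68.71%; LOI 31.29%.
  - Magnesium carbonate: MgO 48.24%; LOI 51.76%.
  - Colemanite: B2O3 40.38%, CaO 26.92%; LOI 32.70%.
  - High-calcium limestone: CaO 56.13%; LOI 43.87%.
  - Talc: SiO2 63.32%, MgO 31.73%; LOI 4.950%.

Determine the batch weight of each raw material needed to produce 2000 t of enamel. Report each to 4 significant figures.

Working values appear (rounded to 4 significant figures) within the worked lines — all internal work maintains full float precision from start to finish — each reported result is rounded only once — derived quantities are recomputed at full float precision (LOI, yield, the totals, five oxide percentages, glass mass) using the weight values per 2000 t of glass, exactly as shown in the problem or answer text.
Target oxide masses per 2000 t enamel:
  B2O3: 6.914% × 2000 = 138.3 t
  SiO2: 36.91% × 2000 = 738.2 t
  MgO: 28.93% × 2000 = 578.6 t
  K2O: 5.530% × 2000 = 110.6 t
  CaO: 21.72% × 2000 = 434.4 t
Per-oxide balance check with the batch weights as given, relative to the basis at hand (target by target, the sums agree inside rounding margins):
  B2O3: 342.4·0.4038 = 138.3 t (target 138.3 t)
  SiO2: 1166·0.6332 = 738.3 t (target 738.2 t)
  MgO: 432.6·0.4824 + 1166·0.3173 = 578.7 t (target 578.6 t)
  K2O: 161.0·0.6871 = 110.6 t (target 110.6 t)
  CaO: 342.4·0.2692 + 609.7·0.5613 = 434.4 t (target 434.4 t)
The glass-mass cross-check: Σ batch − LOI loss = 2000 t (the targets, summed, come to 2000 t; versus the stated basis of 2000 t — differing by rounding only).
Adding the batch up: Σ batch = 2712 t; ignition loss, Σ(batch × LOI) = 711.4 t; as yield: glass ÷ batch → 73.76%.

Batch per 2000 t enamel:
  Pearl ash: 161.0 t
  Magnesium carbonate: 432.6 t
  Colemanite: 342.4 t
  High-calcium limestone: 609.7 t
  Talc: 1166 t
Total batch = 2712 t; LOI loss = 711.4 t; yield = 73.76%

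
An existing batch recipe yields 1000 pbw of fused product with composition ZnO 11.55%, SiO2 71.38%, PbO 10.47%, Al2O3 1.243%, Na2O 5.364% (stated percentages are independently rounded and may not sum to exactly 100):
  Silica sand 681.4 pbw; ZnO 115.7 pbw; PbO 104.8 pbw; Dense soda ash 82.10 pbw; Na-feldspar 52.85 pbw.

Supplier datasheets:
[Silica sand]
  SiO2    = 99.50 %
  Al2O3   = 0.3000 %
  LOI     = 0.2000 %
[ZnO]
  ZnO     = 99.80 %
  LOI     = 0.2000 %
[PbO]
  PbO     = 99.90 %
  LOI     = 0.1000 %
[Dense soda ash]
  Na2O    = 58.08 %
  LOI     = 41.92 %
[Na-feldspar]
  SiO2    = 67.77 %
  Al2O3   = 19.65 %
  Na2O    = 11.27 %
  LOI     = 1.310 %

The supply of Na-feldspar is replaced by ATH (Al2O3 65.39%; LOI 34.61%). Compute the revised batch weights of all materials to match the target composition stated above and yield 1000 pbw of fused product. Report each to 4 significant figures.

Revised batch per 1000 pbw fused product:
  Silica sand: 717.4 pbw
  ZnO: 115.7 pbw
  PbO: 104.8 pbw
  Dense soda ash: 92.36 pbw
  ATH: 15.72 pbw
Total batch = 1046 pbw; LOI loss = 45.93 pbw

All internal work carries exact precision through the solve. Values along the way are printed, rounded to four significant digits, in the printout. Each reported number is rounded exactly once — the derived quantities, which include the totals, LOI, yield, net glass mass, the five compositions, are carried in full float precision, exactly as printed in the problem or the answer, starting from the weights per 1000 pbw of glass.
The oxide mass targets at 1000 pbw fused product:
  ZnO: 11.55% × 1000 = 115.5 pbw
  SiO2: 71.38% × 1000 = 713.8 pbw
  PbO: 10.47% × 1000 = 104.7 pbw
  Al2O3: 1.243% × 1000 = 12.43 pbw
  Na2O: 5.364% × 1000 = 53.64 pbw
Per-oxide balance check on the weights just shown, at the basis given (oxide sums agree with the targets within answer rounding):
  ZnO: 115.7·0.9980 = 115.5 pbw (target 115.5 pbw)
  SiO2: 717.4·0.9950 = 713.8 pbw (target 713.8 pbw)
  PbO: 104.8·0.9990 = 104.7 pbw (target 104.7 pbw)
  Al2O3: 717.4·0.003000 + 15.72·0.6539 = 12.43 pbw (target 12.43 pbw)
  Na2O: 92.36·0.5808 = 53.64 pbw (target 53.64 pbw)
Mass balance on the glass: the batch minus its LOI: 1000 pbw (the Σ of target masses is 1000 pbw; stated basis 1000 pbw — rounding explains the deltas).
Batch total: Σ batch = 1046 pbw; LOI removed, Σ of batch·LOI: 45.93 pbw; the yield ratio, glass ÷ batch: 95.61%.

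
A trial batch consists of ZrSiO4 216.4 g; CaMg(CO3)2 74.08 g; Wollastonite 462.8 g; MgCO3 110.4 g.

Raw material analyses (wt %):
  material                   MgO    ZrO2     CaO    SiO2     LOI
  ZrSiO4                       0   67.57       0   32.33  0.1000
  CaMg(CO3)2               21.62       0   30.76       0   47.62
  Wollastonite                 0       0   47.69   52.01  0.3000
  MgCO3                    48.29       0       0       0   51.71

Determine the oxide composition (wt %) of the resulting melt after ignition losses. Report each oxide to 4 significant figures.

Glass mass = 769.7 g (batch 863.7 − LOI 93.97).
Composition: MgO 9.007%, ZrO2 19.00%, CaO 31.63%, SiO2 40.36%

Each numeric step holds exact precision from start to finish — mid-chain values are displayed (rounded to 4 significant figures) at each printed step. A single rounding yields each reported value; all derived quantities are rebuilt at full precision (glass mass, four oxide percentages, ignition loss, the yield, totals) from the batch weights per 769.7 g of glass, as written in either problem or answer.
Oxide-by-oxide delivered mass:
  MgO: 74.08·0.2162 + 110.4·0.4829 = 69.33 g
  ZrO2: 216.4·0.6757 = 146.2 g
  CaO: 74.08·0.3076 + 462.8·0.4769 = 243.5 g
  SiO2: 216.4·0.3233 + 462.8·0.5201 = 310.7 g
LOI: 216.4·0.001000 + 74.08·0.4762 + 462.8·0.003000 + 110.4·0.5171 = 93.97 g
batch − LOI leaves glass = 863.7 − 93.97 = 769.7 g (= Σ oxide masses)
each wt % is 100 × oxide ÷ glass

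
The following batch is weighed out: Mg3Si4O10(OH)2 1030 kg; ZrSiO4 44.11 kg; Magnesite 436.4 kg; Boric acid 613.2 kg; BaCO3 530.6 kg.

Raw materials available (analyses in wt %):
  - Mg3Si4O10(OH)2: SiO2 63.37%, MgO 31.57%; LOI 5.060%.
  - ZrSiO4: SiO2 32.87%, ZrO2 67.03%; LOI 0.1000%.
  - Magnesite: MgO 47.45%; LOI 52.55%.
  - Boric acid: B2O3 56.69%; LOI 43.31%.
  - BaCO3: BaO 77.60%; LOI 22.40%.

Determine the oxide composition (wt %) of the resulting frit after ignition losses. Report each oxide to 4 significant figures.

Glass mass = 1988 kg (batch 2654 − LOI 665.9).
Composition: B2O3 17.48%, BaO 20.71%, SiO2 33.56%, ZrO2 1.487%, MgO 26.77%

All internal work maintains full precision from first step to last — intermediates are displayed rounded off to 4 significant figures within the worked lines. Exactly one rounding is applied to every reported figure; derived quantities, which include five oxide percentages, yield, net glass mass, ignition loss, totals, are rebuilt at exact precision, as set out in the question or the answer, from the weighed amounts for 1988 kg of glass.
What the batch supplies per oxide:
  B2O3: 613.2·0.5669 = 347.6 kg
  BaO: 530.6·0.7760 = 411.7 kg
  SiO2: 1030·0.6337 + 44.11·0.3287 = 667.2 kg
  ZrO2: 44.11·0.6703 = 29.57 kg
  MgO: 1030·0.3157 + 436.4·0.4745 = 532.2 kg
LOI: 1030·0.05060 + 44.11·0.001000 + 436.4·0.5255 + 613.2·0.4331 + 530.6·0.2240 = 665.9 kg
Glass mass = batch − LOI = 2654 − 665.9 = 1988 kg (matching Σ of the oxides)
percent share: oxide ÷ glass, ×100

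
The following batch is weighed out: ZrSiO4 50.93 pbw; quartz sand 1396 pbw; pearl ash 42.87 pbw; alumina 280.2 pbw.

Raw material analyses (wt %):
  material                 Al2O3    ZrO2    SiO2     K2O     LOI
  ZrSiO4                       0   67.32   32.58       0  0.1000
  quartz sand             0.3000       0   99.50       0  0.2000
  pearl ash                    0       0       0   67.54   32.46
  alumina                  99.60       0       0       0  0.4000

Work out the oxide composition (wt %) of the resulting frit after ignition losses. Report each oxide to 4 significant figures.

Every computation maintains full precision in every operation — working values are displayed, with 4-significant-figure rounding, in the printout — each reported result receives exactly one rounding — the derived quantities (yield, ignition loss, four oxide percentages, net glass mass, totals) are rebuilt at full float precision using the weight values on 1752 pbw of glass, exactly as printed in either problem or answer.
Per-oxide mass from batch:
  Al2O3: 1396·0.003000 + 280.2·0.9960 = 283.3 pbw
  ZrO2: 50.93·0.6732 = 34.29 pbw
  SiO2: 50.93·0.3258 + 1396·0.9950 = 1406 pbw
  K2O: 42.87·0.6754 = 28.95 pbw
LOI: 50.93·0.001000 + 1396·0.002000 + 42.87·0.3246 + 280.2·0.004000 = 17.88 pbw
Glass = total batch minus LOI = 1770 − 17.88 = 1752 pbw (matching Σ of the oxides)
wt %: oxide over glass, times 100

Glass mass = 1752 pbw (batch 1770 − LOI 17.88).
Composition: Al2O3 16.17%, ZrO2 1.957%, SiO2 80.22%, K2O 1.653%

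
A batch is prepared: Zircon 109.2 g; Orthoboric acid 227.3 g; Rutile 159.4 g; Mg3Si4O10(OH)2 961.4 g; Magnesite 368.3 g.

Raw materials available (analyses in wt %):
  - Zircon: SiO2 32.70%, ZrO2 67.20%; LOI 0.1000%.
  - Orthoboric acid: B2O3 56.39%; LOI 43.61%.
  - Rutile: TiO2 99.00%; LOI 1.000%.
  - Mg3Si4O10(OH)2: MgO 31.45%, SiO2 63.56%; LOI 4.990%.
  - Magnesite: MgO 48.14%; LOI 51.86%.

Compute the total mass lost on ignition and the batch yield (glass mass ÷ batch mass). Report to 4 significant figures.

LOI loss = 339.8 g; glass = 1486 g; yield = 81.39%

Every computation carries full precision from start to finish; in-progress results are displayed rounded to four significant digits — exactly one rounding lands on every reported number. The derived quantities are carried in exact precision (five oxide percentages, net glass mass, totals, yield, LOI) using the weight values per 1486 g of glass, precisely as stated by problem or answer.
Loss on ignition, line by line:
  Zircon: 109.2 × 0.001000 = 0.1092 g
  Orthoboric acid: 227.3 × 0.4361 = 99.13 g
  Rutile: 159.4 × 0.01000 = 1.594 g
  Mg3Si4O10(OH)2: 961.4 × 0.04990 = 47.97 g
  Magnesite: 368.3 × 0.5186 = 191.0 g
Total LOI = 339.8 g
Glass = batch − LOI = 1826 − 339.8 = 1486 g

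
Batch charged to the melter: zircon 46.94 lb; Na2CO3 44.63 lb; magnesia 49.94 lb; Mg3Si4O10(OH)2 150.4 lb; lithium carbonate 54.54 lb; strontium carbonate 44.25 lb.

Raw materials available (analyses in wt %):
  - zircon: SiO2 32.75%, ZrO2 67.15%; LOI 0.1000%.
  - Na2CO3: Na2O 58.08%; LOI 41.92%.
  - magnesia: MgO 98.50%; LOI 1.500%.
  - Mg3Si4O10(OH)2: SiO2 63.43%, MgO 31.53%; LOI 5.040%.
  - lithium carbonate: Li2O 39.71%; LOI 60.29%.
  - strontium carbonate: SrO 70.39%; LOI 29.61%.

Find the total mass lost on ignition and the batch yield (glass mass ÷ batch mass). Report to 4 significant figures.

LOI loss = 73.07 lb; glass = 317.6 lb; yield = 81.30%

Each numeric step keeps full precision in every operation. Mid-chain values are printed, with 4-significant-digit rounding, in the printout — a single rounding produces each reported figure. All derived quantities, including glass mass, the six compositions, the totals, ignition loss, the yield, are carried from the weighed amounts for 317.6 lb of glass in full float precision, as quoted within the question or the answer.
Each material's LOI contribution:
  zircon: 46.94 × 0.001000 = 0.04694 lb
  Na2CO3: 44.63 × 0.4192 = 18.71 lb
  magnesia: 49.94 × 0.01500 = 0.7491 lb
  Mg3Si4O10(OH)2: 150.4 × 0.05040 = 7.580 lb
  lithium carbonate: 54.54 × 0.6029 = 32.88 lb
  strontium carbonate: 44.25 × 0.2961 = 13.10 lb
Total LOI = 73.07 lb
Glass = batch − LOI = 390.7 − 73.07 = 317.6 lb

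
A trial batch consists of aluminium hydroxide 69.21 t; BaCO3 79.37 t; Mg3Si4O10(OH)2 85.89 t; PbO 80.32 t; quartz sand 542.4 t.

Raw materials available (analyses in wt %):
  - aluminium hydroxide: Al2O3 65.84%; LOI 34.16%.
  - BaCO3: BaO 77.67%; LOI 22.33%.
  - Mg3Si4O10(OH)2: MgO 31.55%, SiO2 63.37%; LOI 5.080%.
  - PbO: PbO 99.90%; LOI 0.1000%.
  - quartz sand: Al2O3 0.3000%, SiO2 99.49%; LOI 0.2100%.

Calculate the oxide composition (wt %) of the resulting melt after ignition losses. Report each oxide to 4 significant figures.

Glass mass = 810.2 t (batch 857.2 − LOI 46.95).
Composition: PbO 9.903%, BaO 7.608%, Al2O3 5.825%, MgO 3.344%, SiO2 73.32%

The working math keeps full float precision in every operation — intermediates appear with 4-significant-digit rounding in the working. Each reported value is rounded once only — all derived quantities (yield, glass mass, five oxide percentages, ignition loss, the totals) are rebuilt starting from the weights on 810.2 t of glass at full float precision, precisely as stated by problem or answer.
Oxide masses out of the charge:
  PbO: 80.32·0.9990 = 80.24 t
  BaO: 79.37·0.7767 = 61.65 t
  Al2O3: 69.21·0.6584 + 542.4·0.003000 = 47.20 t
  MgO: 85.89·0.3155 = 27.10 t
  SiO2: 85.89·0.6337 + 542.4·0.9949 = 594.1 t
LOI: 69.21·0.3416 + 79.37·0.2233 + 85.89·0.05080 + 80.32·0.001000 + 542.4·0.002100 = 46.95 t
batch − LOI leaves glass = 857.2 − 46.95 = 810.2 t (the oxide masses sum to this)
each oxide over glass, ×100, is wt %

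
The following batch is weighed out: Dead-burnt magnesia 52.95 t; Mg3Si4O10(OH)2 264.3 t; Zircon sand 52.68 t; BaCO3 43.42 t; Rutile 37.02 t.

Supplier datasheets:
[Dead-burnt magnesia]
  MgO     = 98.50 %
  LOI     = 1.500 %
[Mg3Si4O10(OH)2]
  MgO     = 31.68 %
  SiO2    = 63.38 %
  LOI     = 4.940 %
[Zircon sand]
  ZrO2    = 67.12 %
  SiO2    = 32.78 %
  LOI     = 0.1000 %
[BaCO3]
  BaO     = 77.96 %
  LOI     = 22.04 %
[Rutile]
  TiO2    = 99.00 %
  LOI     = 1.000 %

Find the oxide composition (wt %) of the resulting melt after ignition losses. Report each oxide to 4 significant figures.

Glass mass = 426.5 t (batch 450.4 − LOI 23.84).
Composition: MgO 31.86%, BaO 7.936%, TiO2 8.593%, ZrO2 8.290%, SiO2 43.32%

Mid-chain values are shown rounded off to 4 significant figures within the worked lines; every computation carries full precision at each step. Every reported value receives exactly one rounding — derived quantities, which include net glass mass, the five compositions, the totals, LOI, the yield, are computed at full float precision, precisely as stated by question or answer, using the weight values on 426.5 t of glass.
Mass of each oxide from the mix:
  MgO: 52.95·0.9850 + 264.3·0.3168 = 135.9 t
  BaO: 43.42·0.7796 = 33.85 t
  TiO2: 37.02·0.9900 = 36.65 t
  ZrO2: 52.68·0.6712 = 35.36 t
  SiO2: 264.3·0.6338 + 52.68·0.3278 = 184.8 t
LOI: 52.95·0.01500 + 264.3·0.04940 + 52.68·0.001000 + 43.42·0.2204 + 37.02·0.01000 = 23.84 t
The glass mass, total less LOI, = 450.4 − 23.84 = 426.5 t (= Σ oxide masses)
each wt % is 100 × oxide ÷ glass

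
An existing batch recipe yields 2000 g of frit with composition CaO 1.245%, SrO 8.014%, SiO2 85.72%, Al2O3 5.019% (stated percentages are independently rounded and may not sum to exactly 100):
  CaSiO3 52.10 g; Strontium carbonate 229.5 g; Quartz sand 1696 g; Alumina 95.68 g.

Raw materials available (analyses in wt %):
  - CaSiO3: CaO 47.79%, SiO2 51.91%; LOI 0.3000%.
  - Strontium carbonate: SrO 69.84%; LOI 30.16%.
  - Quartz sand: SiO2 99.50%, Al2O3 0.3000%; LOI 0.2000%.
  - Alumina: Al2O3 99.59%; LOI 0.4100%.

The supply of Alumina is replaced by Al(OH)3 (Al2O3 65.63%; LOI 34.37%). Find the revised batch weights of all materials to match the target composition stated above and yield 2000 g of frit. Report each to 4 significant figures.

Intermediates appear (rounded to four significant figures) on the page; all internal work keeps full float precision through the solve; every reported result takes just one rounding — the derived quantities are computed in exact precision (the four compositions, net glass mass, ignition loss, yield, the totals) from the batch weights per 2000 g of glass, as set out in problem or answer.
Target oxide masses per 2000 g frit:
  CaO: 1.245% × 2000 = 24.90 g
  SrO: 8.014% × 2000 = 160.3 g
  SiO2: 85.72% × 2000 = 1714 g
  Al2O3: 5.019% × 2000 = 100.4 g
A balance pass over the oxides, applying the batch weights above, for the quoted basis mass (sum by sum, the targets are met once rounding is allowed for):
  CaO: 52.10·0.4779 = 24.90 g (target 24.90 g)
  SrO: 229.5·0.6984 = 160.3 g (target 160.3 g)
  SiO2: 52.10·0.5191 + 1696·0.9950 = 1715 g (target 1714 g)
  Al2O3: 1696·0.003000 + 145.2·0.6563 = 100.4 g (target 100.4 g)
Mass balance on the glass: net batch after ignition = 2000 g (the targets, summed, come to 2000 g; the stated basis being 2000 g — rounding explains the deltas).
Whole-batch sum: Σ batch = 2123 g; ignition loss, Σ(batch × LOI) = 122.7 g; yield, glass over the total, = 94.22%.

Revised batch per 2000 g frit:
  CaSiO3: 52.10 g
  Strontium carbonate: 229.5 g
  Quartz sand: 1696 g
  Al(OH)3: 145.2 g
Total batch = 2123 g; LOI loss = 122.7 g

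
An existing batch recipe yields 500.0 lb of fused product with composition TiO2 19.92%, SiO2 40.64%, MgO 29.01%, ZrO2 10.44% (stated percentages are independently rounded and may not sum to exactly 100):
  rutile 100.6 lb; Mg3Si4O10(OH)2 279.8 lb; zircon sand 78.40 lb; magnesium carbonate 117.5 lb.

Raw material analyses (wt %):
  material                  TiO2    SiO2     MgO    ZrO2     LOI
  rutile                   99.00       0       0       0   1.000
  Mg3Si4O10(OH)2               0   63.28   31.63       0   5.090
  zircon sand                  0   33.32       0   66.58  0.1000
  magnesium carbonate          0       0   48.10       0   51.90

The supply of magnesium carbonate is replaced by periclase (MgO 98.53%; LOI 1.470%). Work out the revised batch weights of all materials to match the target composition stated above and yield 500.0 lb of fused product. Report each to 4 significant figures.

Mid-chain values are printed rounded to 4 significant digits; the working math runs at full precision in all steps — exactly one rounding lands on each reported value — derived quantities are carried from the weighed amounts for 500.0 lb of glass in exact precision (the totals, four oxide percentages, the yield, glass mass, ignition loss) precisely as stated by either problem or answer.
The oxide mass targets at 500.0 lb fused product:
  TiO2: 19.92% × 500.0 = 99.60 lb
  SiO2: 40.64% × 500.0 = 203.2 lb
  MgO: 29.01% × 500.0 = 145.0 lb
  ZrO2: 10.44% × 500.0 = 52.20 lb
Per-oxide balance check on the weights just shown, versus the basis set out (summed amounts equal target values net of answer rounding effects):
  TiO2: 100.6·0.9900 = 99.59 lb (target 99.60 lb)
  SiO2: 279.8·0.6328 + 78.40·0.3332 = 203.2 lb (target 203.2 lb)
  MgO: 279.8·0.3163 + 57.38·0.9853 = 145.0 lb (target 145.0 lb)
  ZrO2: 78.40·0.6658 = 52.20 lb (target 52.20 lb)
Glass-mass sanity pass: whole batch net of LOI = 500.0 lb (per-oxide target masses sum to 500.0 lb; versus the stated basis of 500.0 lb — any gap is answer rounding).
Batch grand total — Σ batch = 516.2 lb; ignition loss, Σ(batch × LOI) = 16.17 lb; as yield: glass ÷ batch → 96.87%.

Revised batch per 500.0 lb fused product:
  rutile: 100.6 lb
  Mg3Si4O10(OH)2: 279.8 lb
  zircon sand: 78.40 lb
  periclase: 57.38 lb
Total batch = 516.2 lb; LOI loss = 16.17 lb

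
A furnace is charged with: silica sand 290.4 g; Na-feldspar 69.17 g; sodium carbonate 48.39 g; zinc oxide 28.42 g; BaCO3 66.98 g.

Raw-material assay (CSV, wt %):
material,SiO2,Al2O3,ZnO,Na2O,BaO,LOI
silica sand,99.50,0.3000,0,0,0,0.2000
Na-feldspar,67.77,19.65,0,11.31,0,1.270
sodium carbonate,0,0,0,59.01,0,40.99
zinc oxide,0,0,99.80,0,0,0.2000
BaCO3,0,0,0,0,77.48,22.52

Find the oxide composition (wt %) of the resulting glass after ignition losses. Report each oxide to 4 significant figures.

Glass mass = 466.9 g (batch 503.4 − LOI 36.44).
Composition: SiO2 71.92%, Al2O3 3.098%, ZnO 6.074%, Na2O 7.791%, BaO 11.11%

The working math carries full float precision throughout. In-progress results are rounded to 4 significant figures as shown — each reported figure is rounded only once. All derived quantities, including ignition loss, five oxide percentages, net glass mass, the totals, the yield, are re-derived from the batch weights at 466.9 g of glass in exact precision as given in question or answer.
Per-oxide mass from batch:
  SiO2: 290.4·0.9950 + 69.17·0.6777 = 335.8 g
  Al2O3: 290.4·0.003000 + 69.17·0.1965 = 14.46 g
  ZnO: 28.42·0.9980 = 28.36 g
  Na2O: 69.17·0.1131 + 48.39·0.5901 = 36.38 g
  BaO: 66.98·0.7748 = 51.90 g
LOI: 290.4·0.002000 + 69.17·0.01270 + 48.39·0.4099 + 28.42·0.002000 + 66.98·0.2252 = 36.44 g
Glass = total batch minus LOI = 503.4 − 36.44 = 466.9 g (matching Σ of the oxides)
percent share: oxide ÷ glass, ×100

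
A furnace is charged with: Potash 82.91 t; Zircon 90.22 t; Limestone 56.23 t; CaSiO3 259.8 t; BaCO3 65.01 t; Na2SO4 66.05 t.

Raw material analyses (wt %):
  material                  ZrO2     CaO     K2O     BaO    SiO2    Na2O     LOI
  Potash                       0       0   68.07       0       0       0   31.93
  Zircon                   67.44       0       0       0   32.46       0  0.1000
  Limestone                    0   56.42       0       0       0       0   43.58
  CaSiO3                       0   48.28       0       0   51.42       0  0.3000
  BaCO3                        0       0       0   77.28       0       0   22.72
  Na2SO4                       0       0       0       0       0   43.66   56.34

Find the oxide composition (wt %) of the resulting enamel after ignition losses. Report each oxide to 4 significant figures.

Each numeric step runs at full float precision in every operation. Values along the way appear, with 4-significant-figure rounding, across the worked steps — a single rounding finalizes every reported value — derived quantities (LOI, the six compositions, the totals, glass mass, yield) are carried starting from the weights per 516.4 t of glass at exact precision as set out in question or answer.
Per-oxide mass from batch:
  ZrO2: 90.22·0.6744 = 60.84 t
  CaO: 56.23·0.5642 + 259.8·0.4828 = 157.2 t
  K2O: 82.91·0.6807 = 56.44 t
  BaO: 65.01·0.7728 = 50.24 t
  SiO2: 90.22·0.3246 + 259.8·0.5142 = 162.9 t
  Na2O: 66.05·0.4366 = 28.84 t
LOI: 82.91·0.3193 + 90.22·0.001000 + 56.23·0.4358 + 259.8·0.003000 + 65.01·0.2272 + 66.05·0.5634 = 103.8 t
Resulting glass, batch − LOI: 620.2 − 103.8 = 516.4 t (consistent with Σ oxide mass)
each wt % is 100 × oxide ÷ glass

Glass mass = 516.4 t (batch 620.2 − LOI 103.8).
Composition: ZrO2 11.78%, CaO 30.43%, K2O 10.93%, BaO 9.729%, SiO2 31.54%, Na2O 5.584%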